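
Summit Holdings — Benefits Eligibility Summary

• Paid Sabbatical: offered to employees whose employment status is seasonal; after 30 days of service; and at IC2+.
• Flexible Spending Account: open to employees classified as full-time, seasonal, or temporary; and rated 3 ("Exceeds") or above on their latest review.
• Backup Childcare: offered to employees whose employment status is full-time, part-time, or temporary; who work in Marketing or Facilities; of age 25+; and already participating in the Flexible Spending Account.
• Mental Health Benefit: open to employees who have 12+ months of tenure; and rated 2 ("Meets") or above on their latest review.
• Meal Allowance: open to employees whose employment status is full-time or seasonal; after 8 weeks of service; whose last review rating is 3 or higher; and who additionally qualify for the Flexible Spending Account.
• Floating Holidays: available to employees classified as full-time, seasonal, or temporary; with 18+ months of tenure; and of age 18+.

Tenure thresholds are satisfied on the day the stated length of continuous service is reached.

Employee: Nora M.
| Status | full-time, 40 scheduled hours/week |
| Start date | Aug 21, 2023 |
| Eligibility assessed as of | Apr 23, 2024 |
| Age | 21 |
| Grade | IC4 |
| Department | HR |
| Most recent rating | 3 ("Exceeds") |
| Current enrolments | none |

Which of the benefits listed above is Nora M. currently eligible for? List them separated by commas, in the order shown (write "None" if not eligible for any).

Service from Aug 21, 2023 to Apr 23, 2024: 246 days.
Paid Sabbatical — status full-time ✗ (requires seasonal) → not eligible.
Flexible Spending Account — status full-time ✓; rating 3 ≥ 3 ✓ → eligible.
Backup Childcare — status full-time ✓; dept HR ✗ → not eligible.
Mental Health Benefit — service 246 days < 12 months (≈360 days) ✗ → not eligible.
Meal Allowance — status full-time ✓; service 246 days ≥ 8 weeks (≈56 days) ✓; rating 3 ≥ 3 ✓; eligible for Flexible Spending Account ✓ → eligible.
Floating Holidays — status full-time ✓; service 246 days < 18 months (≈540 days) ✗ → not eligible.

Flexible Spending Account, Meal Allowance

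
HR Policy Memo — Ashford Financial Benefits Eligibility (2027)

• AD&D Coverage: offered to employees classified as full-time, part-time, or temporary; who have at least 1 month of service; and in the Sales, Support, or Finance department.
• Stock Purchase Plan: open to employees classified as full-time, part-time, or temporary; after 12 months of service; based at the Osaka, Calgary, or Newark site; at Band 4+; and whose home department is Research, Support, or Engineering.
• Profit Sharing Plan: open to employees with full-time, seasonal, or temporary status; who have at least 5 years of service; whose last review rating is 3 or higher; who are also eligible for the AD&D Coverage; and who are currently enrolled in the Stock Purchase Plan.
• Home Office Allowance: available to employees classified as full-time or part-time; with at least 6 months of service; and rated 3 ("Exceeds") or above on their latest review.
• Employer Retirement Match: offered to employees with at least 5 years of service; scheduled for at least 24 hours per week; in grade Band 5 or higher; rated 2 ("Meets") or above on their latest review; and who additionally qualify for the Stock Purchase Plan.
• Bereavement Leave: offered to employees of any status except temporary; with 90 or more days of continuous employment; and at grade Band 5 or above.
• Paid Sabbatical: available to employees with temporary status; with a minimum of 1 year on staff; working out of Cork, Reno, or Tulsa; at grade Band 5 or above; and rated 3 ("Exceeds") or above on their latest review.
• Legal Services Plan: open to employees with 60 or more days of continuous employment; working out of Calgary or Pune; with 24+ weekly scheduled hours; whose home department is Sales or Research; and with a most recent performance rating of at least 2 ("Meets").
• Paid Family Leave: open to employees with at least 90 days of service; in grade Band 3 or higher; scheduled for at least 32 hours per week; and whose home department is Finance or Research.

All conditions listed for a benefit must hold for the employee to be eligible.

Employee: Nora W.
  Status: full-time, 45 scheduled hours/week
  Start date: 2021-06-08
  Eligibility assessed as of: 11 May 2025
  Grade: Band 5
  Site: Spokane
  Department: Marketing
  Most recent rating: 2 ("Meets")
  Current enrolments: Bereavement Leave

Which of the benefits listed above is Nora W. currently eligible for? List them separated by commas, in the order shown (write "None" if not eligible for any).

Service from 2021-06-08 to 11 May 2025: 1433 days.
AD&D Coverage — status full-time ✓; service 1433 days ≥ 1 month (≈30 days) ✓; dept Marketing ✗ → not eligible.
Stock Purchase Plan — status full-time ✓; service 1433 days ≥ 12 months (≈360 days) ✓; site Spokane ✗ (not Osaka, Calgary, or Newark) → not eligible.
Profit Sharing Plan — status full-time ✓; service 1433 days < 5 years (≈1825 days) ✗ → not eligible.
Home Office Allowance — status full-time ✓; service 1433 days ≥ 6 months (≈180 days) ✓; rating 2 < 3 ✗ → not eligible.
Employer Retirement Match — service 1433 days < 5 years (≈1825 days) ✗ → not eligible.
Bereavement Leave — status full-time ✓ (not excluded); service 1433 days ≥ 90 days ✓; grade Band 5 ≥ Band 5 ✓ → eligible.
Paid Sabbatical — status full-time ✗ (requires temporary) → not eligible.
Legal Services Plan — service 1433 days ≥ 60 days ✓; site Spokane ✗ (not Calgary or Pune) → not eligible.
Paid Family Leave — service 1433 days ≥ 90 days ✓; grade Band 5 ≥ Band 3 ✓; 45 hrs/wk ≥ 32 ✓; dept Marketing ✗ → not eligible.

Bereavement Leave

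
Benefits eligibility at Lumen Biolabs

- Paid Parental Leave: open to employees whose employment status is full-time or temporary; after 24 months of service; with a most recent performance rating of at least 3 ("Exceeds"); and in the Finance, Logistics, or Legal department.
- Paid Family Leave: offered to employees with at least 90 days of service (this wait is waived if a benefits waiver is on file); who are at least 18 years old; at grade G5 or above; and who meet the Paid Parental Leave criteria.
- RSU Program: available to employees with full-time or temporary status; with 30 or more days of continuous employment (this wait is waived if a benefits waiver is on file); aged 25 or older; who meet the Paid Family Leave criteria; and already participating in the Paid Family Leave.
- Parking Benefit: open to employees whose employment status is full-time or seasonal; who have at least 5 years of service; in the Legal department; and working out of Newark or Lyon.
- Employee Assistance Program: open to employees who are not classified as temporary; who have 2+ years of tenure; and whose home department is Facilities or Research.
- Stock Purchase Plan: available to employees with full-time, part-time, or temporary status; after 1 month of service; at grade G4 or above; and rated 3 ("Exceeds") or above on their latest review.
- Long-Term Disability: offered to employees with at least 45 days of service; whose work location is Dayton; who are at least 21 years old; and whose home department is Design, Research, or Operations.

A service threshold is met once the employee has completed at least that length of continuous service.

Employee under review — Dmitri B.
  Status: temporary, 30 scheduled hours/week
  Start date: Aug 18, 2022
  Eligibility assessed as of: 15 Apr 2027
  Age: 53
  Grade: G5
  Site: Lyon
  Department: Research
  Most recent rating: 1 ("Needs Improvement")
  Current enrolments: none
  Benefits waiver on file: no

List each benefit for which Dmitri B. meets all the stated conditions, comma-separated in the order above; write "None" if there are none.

Service from Aug 18, 2022 to 15 Apr 2027: 1701 days.
Paid Parental Leave — status temporary ✓; service 1701 days ≥ 24 months (≈720 days) ✓; rating 1 < 3 ✗ → not eligible.
Paid Family Leave — no waiver, service 1701 days ≥ 90 days ✓; age 53 ≥ 18 ✓; grade G5 ≥ G5 ✓; not eligible for Paid Parental Leave ✗ → not eligible.
RSU Program — status temporary ✓; no waiver, service 1701 days ≥ 30 days ✓; age 53 ≥ 25 ✓; not eligible for Paid Family Leave ✗ → not eligible.
Parking Benefit — status temporary ✗ (requires full-time or seasonal) → not eligible.
Employee Assistance Program — status temporary ✗ (excluded) → not eligible.
Stock Purchase Plan — status temporary ✓; service 1701 days ≥ 1 month (≈30 days) ✓; grade G5 ≥ G4 ✓; rating 1 < 3 ✗ → not eligible.
Long-Term Disability — service 1701 days ≥ 45 days ✓; site Lyon ✗ (not Dayton) → not eligible.

None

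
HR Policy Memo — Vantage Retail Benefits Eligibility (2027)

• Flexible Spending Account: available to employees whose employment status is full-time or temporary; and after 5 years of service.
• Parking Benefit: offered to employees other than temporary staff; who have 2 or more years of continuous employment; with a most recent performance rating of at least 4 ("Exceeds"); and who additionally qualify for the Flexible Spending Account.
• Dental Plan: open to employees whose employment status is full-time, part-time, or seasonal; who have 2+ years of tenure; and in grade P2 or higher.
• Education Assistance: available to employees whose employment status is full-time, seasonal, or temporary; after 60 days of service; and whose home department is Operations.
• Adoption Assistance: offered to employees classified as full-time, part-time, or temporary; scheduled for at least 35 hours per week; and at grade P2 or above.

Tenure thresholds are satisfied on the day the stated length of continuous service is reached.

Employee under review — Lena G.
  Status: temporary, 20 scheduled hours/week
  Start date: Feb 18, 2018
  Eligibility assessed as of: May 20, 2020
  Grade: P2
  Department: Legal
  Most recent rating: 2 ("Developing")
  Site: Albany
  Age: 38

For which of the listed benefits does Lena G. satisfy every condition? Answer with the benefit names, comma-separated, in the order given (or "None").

None

Service from Feb 18, 2018 to May 20, 2020: 822 days.
Flexible Spending Account — status temporary ✓; service 822 days < 5 years (≈1825 days) ✗ → not eligible.
Parking Benefit — status temporary ✗ (excluded) → not eligible.
Dental Plan — status temporary ✗ (requires full-time, part-time, or seasonal) → not eligible.
Education Assistance — status temporary ✓; service 822 days ≥ 60 days ✓; dept Legal ✗ → not eligible.
Adoption Assistance — status temporary ✓; 20 hrs/wk < 35 ✗ → not eligible.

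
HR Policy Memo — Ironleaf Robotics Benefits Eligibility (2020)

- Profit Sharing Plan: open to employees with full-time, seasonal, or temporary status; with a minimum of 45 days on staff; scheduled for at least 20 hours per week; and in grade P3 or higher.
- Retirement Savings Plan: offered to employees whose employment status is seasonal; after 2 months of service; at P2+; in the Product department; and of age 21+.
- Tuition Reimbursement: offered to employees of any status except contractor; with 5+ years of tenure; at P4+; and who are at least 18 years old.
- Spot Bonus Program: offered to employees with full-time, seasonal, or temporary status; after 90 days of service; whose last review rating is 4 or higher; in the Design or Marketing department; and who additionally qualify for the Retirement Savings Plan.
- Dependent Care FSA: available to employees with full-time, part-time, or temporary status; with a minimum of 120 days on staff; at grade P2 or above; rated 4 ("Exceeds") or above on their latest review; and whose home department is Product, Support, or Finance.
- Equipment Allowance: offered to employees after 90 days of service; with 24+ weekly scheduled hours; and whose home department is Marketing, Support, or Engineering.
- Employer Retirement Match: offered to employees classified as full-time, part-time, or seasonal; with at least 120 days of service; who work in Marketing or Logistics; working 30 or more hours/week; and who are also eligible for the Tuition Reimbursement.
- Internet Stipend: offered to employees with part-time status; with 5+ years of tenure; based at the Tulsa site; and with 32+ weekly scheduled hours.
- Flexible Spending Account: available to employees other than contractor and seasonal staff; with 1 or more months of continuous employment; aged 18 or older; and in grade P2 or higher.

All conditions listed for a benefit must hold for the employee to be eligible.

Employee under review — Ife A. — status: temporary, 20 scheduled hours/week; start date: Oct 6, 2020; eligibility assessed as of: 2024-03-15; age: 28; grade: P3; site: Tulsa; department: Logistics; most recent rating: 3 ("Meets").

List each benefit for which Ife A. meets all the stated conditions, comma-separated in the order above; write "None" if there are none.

Service from Oct 6, 2020 to 2024-03-15: 1256 days.
Profit Sharing Plan — status temporary ✓; service 1256 days ≥ 45 days ✓; 20 hrs/wk ≥ 20 ✓; grade P3 ≥ P3 ✓ → eligible.
Retirement Savings Plan — status temporary ✗ (requires seasonal) → not eligible.
Tuition Reimbursement — status temporary ✓ (not excluded); service 1256 days < 5 years (≈1825 days) ✗ → not eligible.
Spot Bonus Program — status temporary ✓; service 1256 days ≥ 90 days ✓; rating 3 < 4 ✗ → not eligible.
Dependent Care FSA — status temporary ✓; service 1256 days ≥ 120 days ✓; grade P3 ≥ P2 ✓; rating 3 < 4 ✗ → not eligible.
Equipment Allowance — service 1256 days ≥ 90 days ✓; 20 hrs/wk < 24 ✗ → not eligible.
Employer Retirement Match — status temporary ✗ (requires full-time, part-time, or seasonal) → not eligible.
Internet Stipend — status temporary ✗ (requires part-time) → not eligible.
Flexible Spending Account — status temporary ✓ (not excluded); service 1256 days ≥ 1 month (≈30 days) ✓; age 28 ≥ 18 ✓; grade P3 ≥ P2 ✓ → eligible.

Profit Sharing Plan, Flexible Spending Account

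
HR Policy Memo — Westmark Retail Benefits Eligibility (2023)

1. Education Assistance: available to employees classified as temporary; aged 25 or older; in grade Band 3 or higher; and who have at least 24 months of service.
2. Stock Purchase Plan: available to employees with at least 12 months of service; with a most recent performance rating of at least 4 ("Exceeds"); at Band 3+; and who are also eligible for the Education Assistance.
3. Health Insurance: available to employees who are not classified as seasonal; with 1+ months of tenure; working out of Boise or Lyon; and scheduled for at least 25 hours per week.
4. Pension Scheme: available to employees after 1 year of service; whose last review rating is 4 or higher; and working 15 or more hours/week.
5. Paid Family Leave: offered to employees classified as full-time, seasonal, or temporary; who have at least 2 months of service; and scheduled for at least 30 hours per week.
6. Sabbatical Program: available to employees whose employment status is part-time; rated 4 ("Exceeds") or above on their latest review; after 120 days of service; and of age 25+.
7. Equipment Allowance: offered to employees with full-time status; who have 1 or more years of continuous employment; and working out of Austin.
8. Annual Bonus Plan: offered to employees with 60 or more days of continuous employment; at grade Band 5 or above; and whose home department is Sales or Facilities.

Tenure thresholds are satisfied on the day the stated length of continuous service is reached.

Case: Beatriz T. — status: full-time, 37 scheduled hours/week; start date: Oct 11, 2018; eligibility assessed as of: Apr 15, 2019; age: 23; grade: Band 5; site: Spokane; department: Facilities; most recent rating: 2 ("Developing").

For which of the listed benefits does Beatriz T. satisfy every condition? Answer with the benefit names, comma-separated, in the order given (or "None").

Service from Oct 11, 2018 to Apr 15, 2019: 186 days.
Education Assistance — status full-time ✗ (requires temporary) → not eligible.
Stock Purchase Plan — service 186 days < 12 months (≈360 days) ✗ → not eligible.
Health Insurance — status full-time ✓ (not excluded); service 186 days ≥ 1 month (≈30 days) ✓; site Spokane ✗ (not Boise or Lyon) → not eligible.
Pension Scheme — service 186 days < 1 year (≈365 days) ✗ → not eligible.
Paid Family Leave — status full-time ✓; service 186 days ≥ 2 months (≈60 days) ✓; 37 hrs/wk ≥ 30 ✓ → eligible.
Sabbatical Program — status full-time ✗ (requires part-time) → not eligible.
Equipment Allowance — status full-time ✓; service 186 days < 1 year (≈365 days) ✗ → not eligible.
Annual Bonus Plan — service 186 days ≥ 60 days ✓; grade Band 5 ≥ Band 5 ✓; dept Facilities ✓ → eligible.

Paid Family Leave, Annual Bonus Plan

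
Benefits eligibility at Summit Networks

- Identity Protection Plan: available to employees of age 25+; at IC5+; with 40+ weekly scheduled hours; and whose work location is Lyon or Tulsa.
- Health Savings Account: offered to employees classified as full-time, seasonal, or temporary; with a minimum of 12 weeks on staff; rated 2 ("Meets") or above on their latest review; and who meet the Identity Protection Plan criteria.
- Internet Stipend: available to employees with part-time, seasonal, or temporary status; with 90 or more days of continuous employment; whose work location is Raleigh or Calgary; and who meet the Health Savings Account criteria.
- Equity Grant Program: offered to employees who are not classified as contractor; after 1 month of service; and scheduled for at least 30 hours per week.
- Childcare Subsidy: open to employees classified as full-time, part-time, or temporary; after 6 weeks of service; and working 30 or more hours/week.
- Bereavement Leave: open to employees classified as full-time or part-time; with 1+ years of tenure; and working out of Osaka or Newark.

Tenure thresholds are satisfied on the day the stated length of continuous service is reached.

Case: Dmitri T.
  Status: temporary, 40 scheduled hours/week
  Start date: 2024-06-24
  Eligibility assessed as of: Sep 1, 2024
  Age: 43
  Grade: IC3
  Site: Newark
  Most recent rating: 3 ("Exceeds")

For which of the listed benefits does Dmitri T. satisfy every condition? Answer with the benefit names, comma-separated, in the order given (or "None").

Service from 2024-06-24 to Sep 1, 2024: 69 days.
Identity Protection Plan — age 43 ≥ 25 ✓; grade IC3 < IC5 ✗ → not eligible.
Health Savings Account — status temporary ✓; service 69 days < 12 weeks (≈84 days) ✗ → not eligible.
Internet Stipend — status temporary ✓; service 69 days < 90 days ✗ → not eligible.
Equity Grant Program — status temporary ✓ (not excluded); service 69 days ≥ 1 month (≈30 days) ✓; 40 hrs/wk ≥ 30 ✓ → eligible.
Childcare Subsidy — status temporary ✓; service 69 days ≥ 6 weeks (≈42 days) ✓; 40 hrs/wk ≥ 30 ✓ → eligible.
Bereavement Leave — status temporary ✗ (requires full-time or part-time) → not eligible.

Equity Grant Program, Childcare Subsidy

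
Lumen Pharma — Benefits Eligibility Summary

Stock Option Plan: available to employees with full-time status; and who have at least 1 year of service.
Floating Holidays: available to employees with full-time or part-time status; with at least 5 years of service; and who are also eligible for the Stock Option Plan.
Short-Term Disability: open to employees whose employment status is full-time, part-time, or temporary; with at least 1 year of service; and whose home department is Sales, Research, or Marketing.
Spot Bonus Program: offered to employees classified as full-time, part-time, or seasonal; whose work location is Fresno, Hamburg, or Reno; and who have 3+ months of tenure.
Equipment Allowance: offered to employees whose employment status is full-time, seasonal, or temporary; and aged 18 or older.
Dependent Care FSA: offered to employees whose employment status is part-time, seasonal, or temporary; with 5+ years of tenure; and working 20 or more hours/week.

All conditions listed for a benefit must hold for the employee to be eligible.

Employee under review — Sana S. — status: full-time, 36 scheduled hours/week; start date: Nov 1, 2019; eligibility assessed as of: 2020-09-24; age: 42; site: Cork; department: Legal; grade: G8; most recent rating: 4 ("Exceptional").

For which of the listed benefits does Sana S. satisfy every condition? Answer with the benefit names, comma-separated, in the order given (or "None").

Equipment Allowance

Service from Nov 1, 2019 to 2020-09-24: 328 days.
Stock Option Plan — status full-time ✓; service 328 days < 1 year (≈365 days) ✗ → not eligible.
Floating Holidays — status full-time ✓; service 328 days < 5 years (≈1825 days) ✗ → not eligible.
Short-Term Disability — status full-time ✓; service 328 days < 1 year (≈365 days) ✗ → not eligible.
Spot Bonus Program — status full-time ✓; site Cork ✗ (not Fresno, Hamburg, or Reno) → not eligible.
Equipment Allowance — status full-time ✓; age 42 ≥ 18 ✓ → eligible.
Dependent Care FSA — status full-time ✗ (requires part-time, seasonal, or temporary) → not eligible.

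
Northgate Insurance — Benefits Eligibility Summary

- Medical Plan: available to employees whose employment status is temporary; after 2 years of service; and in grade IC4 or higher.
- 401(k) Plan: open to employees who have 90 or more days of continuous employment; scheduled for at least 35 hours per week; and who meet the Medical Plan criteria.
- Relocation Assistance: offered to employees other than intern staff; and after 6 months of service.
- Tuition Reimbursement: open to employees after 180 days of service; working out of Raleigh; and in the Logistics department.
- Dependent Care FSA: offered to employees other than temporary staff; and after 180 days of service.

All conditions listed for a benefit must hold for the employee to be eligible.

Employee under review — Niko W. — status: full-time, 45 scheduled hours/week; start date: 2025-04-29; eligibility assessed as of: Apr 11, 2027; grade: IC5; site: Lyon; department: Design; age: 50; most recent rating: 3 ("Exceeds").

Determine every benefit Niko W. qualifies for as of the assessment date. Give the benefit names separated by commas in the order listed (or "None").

Service from 2025-04-29 to Apr 11, 2027: 712 days.
Medical Plan — status full-time ✗ (requires temporary) → not eligible.
401(k) Plan — service 712 days ≥ 90 days ✓; 45 hrs/wk ≥ 35 ✓; not eligible for Medical Plan ✗ → not eligible.
Relocation Assistance — status full-time ✓ (not excluded); service 712 days ≥ 6 months (≈180 days) ✓ → eligible.
Tuition Reimbursement — service 712 days ≥ 180 days ✓; site Lyon ✗ (not Raleigh) → not eligible.
Dependent Care FSA — status full-time ✓ (not excluded); service 712 days ≥ 180 days ✓ → eligible.

Relocation Assistance, Dependent Care FSA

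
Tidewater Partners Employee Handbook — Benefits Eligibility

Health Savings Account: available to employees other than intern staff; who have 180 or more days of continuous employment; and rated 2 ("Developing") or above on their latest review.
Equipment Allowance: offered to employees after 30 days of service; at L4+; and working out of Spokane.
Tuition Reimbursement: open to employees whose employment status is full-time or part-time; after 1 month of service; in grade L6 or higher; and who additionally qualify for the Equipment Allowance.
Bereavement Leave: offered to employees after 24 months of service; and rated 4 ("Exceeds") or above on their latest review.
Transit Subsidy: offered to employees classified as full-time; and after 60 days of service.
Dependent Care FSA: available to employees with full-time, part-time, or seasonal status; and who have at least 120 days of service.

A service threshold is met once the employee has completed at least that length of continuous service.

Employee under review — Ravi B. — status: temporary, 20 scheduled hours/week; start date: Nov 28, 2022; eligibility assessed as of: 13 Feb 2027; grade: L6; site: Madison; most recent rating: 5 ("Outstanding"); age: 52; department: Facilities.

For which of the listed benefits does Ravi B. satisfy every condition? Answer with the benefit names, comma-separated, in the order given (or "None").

Health Savings Account, Bereavement Leave

Service from Nov 28, 2022 to 13 Feb 2027: 1538 days.
Health Savings Account — status temporary ✓ (not excluded); service 1538 days ≥ 180 days ✓; rating 5 ≥ 2 ✓ → eligible.
Equipment Allowance — service 1538 days ≥ 30 days ✓; grade L6 ≥ L4 ✓; site Madison ✗ (not Spokane) → not eligible.
Tuition Reimbursement — status temporary ✗ (requires full-time or part-time) → not eligible.
Bereavement Leave — service 1538 days ≥ 24 months (≈720 days) ✓; rating 5 ≥ 4 ✓ → eligible.
Transit Subsidy — status temporary ✗ (requires full-time) → not eligible.
Dependent Care FSA — status temporary ✗ (requires full-time, part-time, or seasonal) → not eligible.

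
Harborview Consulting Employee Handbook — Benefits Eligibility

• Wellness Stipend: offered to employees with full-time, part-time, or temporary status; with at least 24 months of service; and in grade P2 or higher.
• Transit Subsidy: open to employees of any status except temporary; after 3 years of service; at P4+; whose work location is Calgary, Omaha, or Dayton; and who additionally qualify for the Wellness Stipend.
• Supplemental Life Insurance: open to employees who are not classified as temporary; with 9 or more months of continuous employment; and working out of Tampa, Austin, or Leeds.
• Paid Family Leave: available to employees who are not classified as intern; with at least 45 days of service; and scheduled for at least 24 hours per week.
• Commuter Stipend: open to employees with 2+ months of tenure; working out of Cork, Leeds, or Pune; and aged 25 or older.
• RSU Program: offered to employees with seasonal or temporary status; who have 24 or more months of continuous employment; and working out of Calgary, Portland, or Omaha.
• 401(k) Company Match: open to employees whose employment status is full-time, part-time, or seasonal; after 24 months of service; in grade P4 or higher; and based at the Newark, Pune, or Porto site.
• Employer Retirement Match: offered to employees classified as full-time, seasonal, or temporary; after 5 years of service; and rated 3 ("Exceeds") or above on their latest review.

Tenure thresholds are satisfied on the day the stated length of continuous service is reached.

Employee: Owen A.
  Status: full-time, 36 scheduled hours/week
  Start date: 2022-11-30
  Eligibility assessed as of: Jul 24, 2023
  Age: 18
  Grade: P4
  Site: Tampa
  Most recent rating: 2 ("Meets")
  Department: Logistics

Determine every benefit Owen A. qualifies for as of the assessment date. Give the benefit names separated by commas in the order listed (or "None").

Service from 2022-11-30 to Jul 24, 2023: 236 days.
Wellness Stipend — status full-time ✓; service 236 days < 24 months (≈720 days) ✗ → not eligible.
Transit Subsidy — status full-time ✓ (not excluded); service 236 days < 3 years (≈1095 days) ✗ → not eligible.
Supplemental Life Insurance — status full-time ✓ (not excluded); service 236 days < 9 months (≈270 days) ✗ → not eligible.
Paid Family Leave — status full-time ✓ (not excluded); service 236 days ≥ 45 days ✓; 36 hrs/wk ≥ 24 ✓ → eligible.
Commuter Stipend — service 236 days ≥ 2 months (≈60 days) ✓; site Tampa ✗ (not Cork, Leeds, or Pune) → not eligible.
RSU Program — status full-time ✗ (requires seasonal or temporary) → not eligible.
401(k) Company Match — status full-time ✓; service 236 days < 24 months (≈720 days) ✗ → not eligible.
Employer Retirement Match — status full-time ✓; service 236 days < 5 years (≈1825 days) ✗ → not eligible.

Paid Family Leave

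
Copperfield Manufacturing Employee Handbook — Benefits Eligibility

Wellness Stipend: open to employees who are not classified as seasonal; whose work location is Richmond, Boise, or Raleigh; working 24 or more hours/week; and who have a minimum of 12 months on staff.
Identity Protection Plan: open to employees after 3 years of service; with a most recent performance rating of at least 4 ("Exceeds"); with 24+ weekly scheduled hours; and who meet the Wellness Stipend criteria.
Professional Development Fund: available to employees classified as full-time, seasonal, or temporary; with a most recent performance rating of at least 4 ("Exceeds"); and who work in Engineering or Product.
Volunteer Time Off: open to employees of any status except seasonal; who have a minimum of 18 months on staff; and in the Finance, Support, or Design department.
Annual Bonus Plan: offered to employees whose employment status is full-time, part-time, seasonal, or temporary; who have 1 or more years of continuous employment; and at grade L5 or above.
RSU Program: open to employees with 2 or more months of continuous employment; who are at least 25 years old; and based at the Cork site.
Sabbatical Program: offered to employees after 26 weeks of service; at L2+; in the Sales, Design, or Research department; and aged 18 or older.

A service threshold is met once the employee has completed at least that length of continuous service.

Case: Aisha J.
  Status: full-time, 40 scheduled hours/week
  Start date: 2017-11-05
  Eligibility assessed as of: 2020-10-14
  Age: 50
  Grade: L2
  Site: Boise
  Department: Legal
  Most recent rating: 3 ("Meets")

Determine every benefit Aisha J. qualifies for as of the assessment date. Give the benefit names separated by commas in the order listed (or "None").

Service from 2017-11-05 to 2020-10-14: 1074 days.
Wellness Stipend — status full-time ✓ (not excluded); site Boise ✓; 40 hrs/wk ≥ 24 ✓; service 1074 days ≥ 12 months (≈360 days) ✓ → eligible.
Identity Protection Plan — service 1074 days < 3 years (≈1095 days) ✗ → not eligible.
Professional Development Fund — status full-time ✓; rating 3 < 4 ✗ → not eligible.
Volunteer Time Off — status full-time ✓ (not excluded); service 1074 days ≥ 18 months (≈540 days) ✓; dept Legal ✗ → not eligible.
Annual Bonus Plan — status full-time ✓; service 1074 days ≥ 1 year (≈365 days) ✓; grade L2 < L5 ✗ → not eligible.
RSU Program — service 1074 days ≥ 2 months (≈60 days) ✓; age 50 ≥ 25 ✓; site Boise ✗ (not Cork) → not eligible.
Sabbatical Program — service 1074 days ≥ 26 weeks (≈182 days) ✓; grade L2 ≥ L2 ✓; dept Legal ✗ → not eligible.

Wellness Stipend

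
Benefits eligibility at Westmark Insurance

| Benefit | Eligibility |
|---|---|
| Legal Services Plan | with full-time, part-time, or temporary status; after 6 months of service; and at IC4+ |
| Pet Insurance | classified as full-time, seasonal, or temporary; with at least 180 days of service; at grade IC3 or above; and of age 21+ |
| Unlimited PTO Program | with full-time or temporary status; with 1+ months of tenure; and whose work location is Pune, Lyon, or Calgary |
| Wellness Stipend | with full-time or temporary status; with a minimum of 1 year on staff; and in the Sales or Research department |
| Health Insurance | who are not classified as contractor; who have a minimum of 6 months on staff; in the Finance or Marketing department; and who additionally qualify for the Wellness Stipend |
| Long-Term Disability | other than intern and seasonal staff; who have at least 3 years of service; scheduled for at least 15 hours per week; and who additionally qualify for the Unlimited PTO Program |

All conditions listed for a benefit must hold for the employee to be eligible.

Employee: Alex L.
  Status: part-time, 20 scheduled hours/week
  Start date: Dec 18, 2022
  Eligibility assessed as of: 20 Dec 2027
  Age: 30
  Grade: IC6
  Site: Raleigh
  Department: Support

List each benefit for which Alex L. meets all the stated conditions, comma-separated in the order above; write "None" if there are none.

Service from Dec 18, 2022 to 20 Dec 2027: 1828 days.
Legal Services Plan — status part-time ✓; service 1828 days ≥ 6 months (≈180 days) ✓; grade IC6 ≥ IC4 ✓ → eligible.
Pet Insurance — status part-time ✗ (requires full-time, seasonal, or temporary) → not eligible.
Unlimited PTO Program — status part-time ✗ (requires full-time or temporary) → not eligible.
Wellness Stipend — status part-time ✗ (requires full-time or temporary) → not eligible.
Health Insurance — status part-time ✓ (not excluded); service 1828 days ≥ 6 months (≈180 days) ✓; dept Support ✗ → not eligible.
Long-Term Disability — status part-time ✓ (not excluded); service 1828 days ≥ 3 years (≈1095 days) ✓; 20 hrs/wk ≥ 15 ✓; not eligible for Unlimited PTO Program ✗ → not eligible.

Legal Services Plan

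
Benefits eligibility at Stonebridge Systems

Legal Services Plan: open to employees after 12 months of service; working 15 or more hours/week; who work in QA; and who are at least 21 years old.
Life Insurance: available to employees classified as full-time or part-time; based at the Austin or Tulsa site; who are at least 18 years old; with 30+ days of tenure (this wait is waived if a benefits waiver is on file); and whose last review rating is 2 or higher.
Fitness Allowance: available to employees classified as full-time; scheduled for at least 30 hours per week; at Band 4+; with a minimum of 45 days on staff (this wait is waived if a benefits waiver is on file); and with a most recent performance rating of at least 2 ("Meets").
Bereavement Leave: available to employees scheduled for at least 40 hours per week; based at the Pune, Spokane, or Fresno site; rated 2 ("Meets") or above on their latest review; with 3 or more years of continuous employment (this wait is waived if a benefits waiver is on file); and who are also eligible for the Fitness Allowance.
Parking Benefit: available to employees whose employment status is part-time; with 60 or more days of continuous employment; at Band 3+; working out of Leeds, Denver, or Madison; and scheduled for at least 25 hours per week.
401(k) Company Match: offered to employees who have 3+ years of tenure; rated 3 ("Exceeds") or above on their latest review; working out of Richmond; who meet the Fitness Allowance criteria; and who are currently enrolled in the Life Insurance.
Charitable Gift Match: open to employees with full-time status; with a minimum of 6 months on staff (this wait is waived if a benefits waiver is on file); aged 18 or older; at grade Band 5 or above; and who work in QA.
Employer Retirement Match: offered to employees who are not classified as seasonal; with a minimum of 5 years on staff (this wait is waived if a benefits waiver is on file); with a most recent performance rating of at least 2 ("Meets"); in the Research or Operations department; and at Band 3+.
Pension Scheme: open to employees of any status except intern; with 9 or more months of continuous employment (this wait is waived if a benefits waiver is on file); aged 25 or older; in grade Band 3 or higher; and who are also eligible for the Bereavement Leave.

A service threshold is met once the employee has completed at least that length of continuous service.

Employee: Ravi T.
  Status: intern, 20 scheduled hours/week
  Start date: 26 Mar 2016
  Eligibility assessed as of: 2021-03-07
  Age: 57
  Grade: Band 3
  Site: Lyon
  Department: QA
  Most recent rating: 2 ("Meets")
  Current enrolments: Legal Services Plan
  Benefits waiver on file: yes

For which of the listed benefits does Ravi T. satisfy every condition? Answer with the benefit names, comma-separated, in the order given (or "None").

Legal Services Plan

Service from 26 Mar 2016 to 2021-03-07: 1807 days.
Legal Services Plan — service 1807 days ≥ 12 months (≈360 days) ✓; 20 hrs/wk ≥ 15 ✓; dept QA ✓; age 57 ≥ 21 ✓ → eligible.
Life Insurance — status intern ✗ (requires full-time or part-time) → not eligible.
Fitness Allowance — status intern ✗ (requires full-time) → not eligible.
Bereavement Leave — 20 hrs/wk < 40 ✗ → not eligible.
Parking Benefit — status intern ✗ (requires part-time) → not eligible.
401(k) Company Match — service 1807 days ≥ 3 years (≈1095 days) ✓; rating 2 < 3 ✗ → not eligible.
Charitable Gift Match — status intern ✗ (requires full-time) → not eligible.
Employer Retirement Match — status intern ✓ (not excluded); benefits waiver on file ✓; rating 2 ≥ 2 ✓; dept QA ✗ → not eligible.
Pension Scheme — status intern ✗ (excluded) → not eligible.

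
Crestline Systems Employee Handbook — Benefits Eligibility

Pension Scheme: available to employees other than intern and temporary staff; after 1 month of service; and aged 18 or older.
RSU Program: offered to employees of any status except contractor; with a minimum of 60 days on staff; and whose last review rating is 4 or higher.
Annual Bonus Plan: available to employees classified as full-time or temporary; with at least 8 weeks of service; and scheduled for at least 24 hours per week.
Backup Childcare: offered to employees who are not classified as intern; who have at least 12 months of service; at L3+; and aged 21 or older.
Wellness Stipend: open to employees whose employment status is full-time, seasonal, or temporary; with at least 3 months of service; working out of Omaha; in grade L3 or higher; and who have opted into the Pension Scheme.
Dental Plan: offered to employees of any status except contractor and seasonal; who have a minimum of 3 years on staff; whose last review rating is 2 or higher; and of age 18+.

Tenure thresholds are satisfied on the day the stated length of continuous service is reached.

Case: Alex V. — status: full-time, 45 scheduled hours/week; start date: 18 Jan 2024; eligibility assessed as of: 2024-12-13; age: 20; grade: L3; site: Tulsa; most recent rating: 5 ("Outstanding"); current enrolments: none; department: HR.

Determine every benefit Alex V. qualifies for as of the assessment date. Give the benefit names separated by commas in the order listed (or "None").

Pension Scheme, RSU Program, Annual Bonus Plan

Service from 18 Jan 2024 to 2024-12-13: 330 days.
Pension Scheme — status full-time ✓ (not excluded); service 330 days ≥ 1 month (≈30 days) ✓; age 20 ≥ 18 ✓ → eligible.
RSU Program — status full-time ✓ (not excluded); service 330 days ≥ 60 days ✓; rating 5 ≥ 4 ✓ → eligible.
Annual Bonus Plan — status full-time ✓; service 330 days ≥ 8 weeks (≈56 days) ✓; 45 hrs/wk ≥ 24 ✓ → eligible.
Backup Childcare — status full-time ✓ (not excluded); service 330 days < 12 months (≈360 days) ✗ → not eligible.
Wellness Stipend — status full-time ✓; service 330 days ≥ 3 months (≈90 days) ✓; site Tulsa ✗ (not Omaha) → not eligible.
Dental Plan — status full-time ✓ (not excluded); service 330 days < 3 years (≈1095 days) ✗ → not eligible.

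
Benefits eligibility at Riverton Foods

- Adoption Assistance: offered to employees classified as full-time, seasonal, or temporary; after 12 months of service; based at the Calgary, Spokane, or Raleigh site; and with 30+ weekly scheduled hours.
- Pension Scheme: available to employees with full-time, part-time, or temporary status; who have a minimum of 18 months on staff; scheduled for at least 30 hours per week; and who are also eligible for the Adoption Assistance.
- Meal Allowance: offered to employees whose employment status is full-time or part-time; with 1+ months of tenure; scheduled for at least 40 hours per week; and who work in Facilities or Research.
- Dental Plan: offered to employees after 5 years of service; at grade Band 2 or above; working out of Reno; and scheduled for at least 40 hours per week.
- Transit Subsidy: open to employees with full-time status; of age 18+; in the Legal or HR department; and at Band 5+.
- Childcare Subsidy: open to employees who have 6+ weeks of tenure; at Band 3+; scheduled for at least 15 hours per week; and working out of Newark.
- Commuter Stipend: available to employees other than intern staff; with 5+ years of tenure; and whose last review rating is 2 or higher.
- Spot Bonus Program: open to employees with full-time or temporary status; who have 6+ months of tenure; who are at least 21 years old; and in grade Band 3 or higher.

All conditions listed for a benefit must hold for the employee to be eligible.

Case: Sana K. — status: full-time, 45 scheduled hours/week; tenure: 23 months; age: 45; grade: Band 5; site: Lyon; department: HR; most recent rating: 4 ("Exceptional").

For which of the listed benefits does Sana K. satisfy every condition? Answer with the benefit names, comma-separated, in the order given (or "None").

Transit Subsidy, Spot Bonus Program

Adoption Assistance — status full-time ✓; service 23 months ≥ 12 months ✓; site Lyon ✗ (not Calgary, Spokane, or Raleigh) → not eligible.
Pension Scheme — status full-time ✓; service 23 months ≥ 18 months ✓; 45 hrs/wk ≥ 30 ✓; not eligible for Adoption Assistance ✗ → not eligible.
Meal Allowance — status full-time ✓; service 23 months ≥ 1 month ✓; 45 hrs/wk ≥ 40 ✓; dept HR ✗ → not eligible.
Dental Plan — service 23 months < 5 years (≈1825 days) ✗ → not eligible.
Transit Subsidy — status full-time ✓; age 45 ≥ 18 ✓; dept HR ✓; grade Band 5 ≥ Band 5 ✓ → eligible.
Childcare Subsidy — service 23 months ≥ 6 weeks (≈42 days) ✓; grade Band 5 ≥ Band 3 ✓; 45 hrs/wk ≥ 15 ✓; site Lyon ✗ (not Newark) → not eligible.
Commuter Stipend — status full-time ✓ (not excluded); service 23 months < 5 years (≈1825 days) ✗ → not eligible.
Spot Bonus Program — status full-time ✓; service 23 months ≥ 6 months ✓; age 45 ≥ 21 ✓; grade Band 5 ≥ Band 3 ✓ → eligible.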